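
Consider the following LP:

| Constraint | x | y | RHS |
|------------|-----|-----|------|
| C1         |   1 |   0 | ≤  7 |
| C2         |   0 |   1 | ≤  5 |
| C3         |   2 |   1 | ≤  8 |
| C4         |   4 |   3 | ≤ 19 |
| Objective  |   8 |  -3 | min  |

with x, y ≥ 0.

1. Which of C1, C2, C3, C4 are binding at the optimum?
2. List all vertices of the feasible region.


1. C2
2. (0, 0), (4, 0), (2.5, 3), (1, 5), (0, 5)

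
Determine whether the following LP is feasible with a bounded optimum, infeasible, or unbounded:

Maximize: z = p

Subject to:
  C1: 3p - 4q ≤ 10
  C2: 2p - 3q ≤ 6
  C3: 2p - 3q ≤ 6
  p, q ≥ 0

Unbounded (objective can increase without bound)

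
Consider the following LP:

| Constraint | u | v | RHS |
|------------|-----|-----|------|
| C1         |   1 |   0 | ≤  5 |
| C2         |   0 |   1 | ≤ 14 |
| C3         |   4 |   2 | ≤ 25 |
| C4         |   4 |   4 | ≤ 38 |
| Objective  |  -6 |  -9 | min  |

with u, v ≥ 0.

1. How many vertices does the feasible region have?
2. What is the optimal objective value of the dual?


1. 5
2. -85.5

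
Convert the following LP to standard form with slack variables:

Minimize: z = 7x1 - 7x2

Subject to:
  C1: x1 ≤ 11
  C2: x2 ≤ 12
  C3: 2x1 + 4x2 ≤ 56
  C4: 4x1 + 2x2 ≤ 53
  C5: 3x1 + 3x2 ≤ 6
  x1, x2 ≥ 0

min z = 7x1 - 7x2

s.t.
  x1 + s1 = 11
  x2 + s2 = 12
  2x1 + 4x2 + s3 = 56
  4x1 + 2x2 + s4 = 53
  3x1 + 3x2 + s5 = 6
  x1, x2, s1, s2, s3, s4, s5 ≥ 0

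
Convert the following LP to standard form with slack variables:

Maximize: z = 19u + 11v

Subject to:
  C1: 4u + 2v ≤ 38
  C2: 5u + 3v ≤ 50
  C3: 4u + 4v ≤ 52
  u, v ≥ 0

max z = 19u + 11v

s.t.
  4u + 2v + s1 = 38
  5u + 3v + s2 = 50
  4u + 4v + s3 = 52
  u, v, s1, s2, s3 ≥ 0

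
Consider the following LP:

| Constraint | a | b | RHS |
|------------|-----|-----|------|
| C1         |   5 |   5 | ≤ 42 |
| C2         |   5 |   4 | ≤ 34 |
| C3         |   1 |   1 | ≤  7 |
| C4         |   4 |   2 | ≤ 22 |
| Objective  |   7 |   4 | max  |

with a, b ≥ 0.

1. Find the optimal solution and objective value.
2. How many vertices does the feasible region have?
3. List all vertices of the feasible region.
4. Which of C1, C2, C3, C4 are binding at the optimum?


1. a = 4, b = 3, z = 40
2. 4
3. (0, 0), (5.5, 0), (4, 3), (0, 7)
4. C3, C4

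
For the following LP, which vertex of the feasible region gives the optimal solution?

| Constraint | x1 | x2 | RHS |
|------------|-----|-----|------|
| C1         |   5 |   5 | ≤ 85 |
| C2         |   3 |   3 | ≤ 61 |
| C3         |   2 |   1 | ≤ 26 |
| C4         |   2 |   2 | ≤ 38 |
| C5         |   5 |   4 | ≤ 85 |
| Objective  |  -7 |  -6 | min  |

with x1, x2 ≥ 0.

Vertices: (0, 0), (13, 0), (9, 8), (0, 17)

Evaluate the objective at each vertex of the feasible region:
  z(0, 0) = 0
  z(13, 0) = -91
  z(9, 8) = -111  ←
  z(0, 17) = -102
The minimum is at x1 = 9, x2 = 8.

(9, 8)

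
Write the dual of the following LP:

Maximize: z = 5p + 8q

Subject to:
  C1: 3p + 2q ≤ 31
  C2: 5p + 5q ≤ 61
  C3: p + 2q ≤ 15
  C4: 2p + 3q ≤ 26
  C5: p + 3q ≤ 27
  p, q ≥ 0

Primal max cᵀx s.t. Ax ≤ b, x ≥ 0  →  Dual min bᵀy s.t. Aᵀy ≥ c, y ≥ 0.

Minimize: z = 31y1 + 61y2 + 15y3 + 26y4 + 27y5

Subject to:
  3y1 + 5y2 + y3 + 2y4 + y5 ≥ 5
  2y1 + 5y2 + 2y3 + 3y4 + 3y5 ≥ 8
  y1, y2, y3, y4, y5 ≥ 0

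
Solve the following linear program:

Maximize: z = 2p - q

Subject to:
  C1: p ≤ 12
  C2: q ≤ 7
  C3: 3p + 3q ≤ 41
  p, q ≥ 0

Evaluate the objective at each vertex of the feasible region:
  z(0, 0) = 0
  z(12, 0) = 24  ←
  z(12, 1.667) = 22.33
  z(6.667, 7) = 6.333
  z(0, 7) = -7
The maximum is at p = 12, q = 0.

p = 12, q = 0, z = 24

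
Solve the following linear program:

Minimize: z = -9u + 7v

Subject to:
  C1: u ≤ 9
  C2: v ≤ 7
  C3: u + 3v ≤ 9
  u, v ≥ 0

Evaluate the objective at each vertex of the feasible region:
  z(0, 0) = 0
  z(9, 0) = -81  ←
  z(0, 3) = 21
The minimum is at u = 9, v = 0.

u = 9, v = 0, z = -81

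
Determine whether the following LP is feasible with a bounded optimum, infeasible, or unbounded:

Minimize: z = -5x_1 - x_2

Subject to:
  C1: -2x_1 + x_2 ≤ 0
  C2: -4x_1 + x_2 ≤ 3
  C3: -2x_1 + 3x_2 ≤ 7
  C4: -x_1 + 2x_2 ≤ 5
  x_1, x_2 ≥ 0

Unbounded (objective can decrease without bound)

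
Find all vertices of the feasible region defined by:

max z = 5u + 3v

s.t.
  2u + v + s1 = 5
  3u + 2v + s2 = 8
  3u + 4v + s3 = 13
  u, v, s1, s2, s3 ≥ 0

(0, 0), (2.5, 0), (2, 1), (1, 2.5), (0, 3.25)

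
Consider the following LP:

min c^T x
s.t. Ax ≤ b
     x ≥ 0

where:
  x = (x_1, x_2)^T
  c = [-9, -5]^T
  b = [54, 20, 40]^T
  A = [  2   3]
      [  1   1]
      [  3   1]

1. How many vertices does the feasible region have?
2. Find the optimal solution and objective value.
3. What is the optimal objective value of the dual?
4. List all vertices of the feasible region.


1. 5
2. x_1 = 10, x_2 = 10, z = -140
3. -140
4. (0, 0), (13.33, 0), (10, 10), (6, 14), (0, 18)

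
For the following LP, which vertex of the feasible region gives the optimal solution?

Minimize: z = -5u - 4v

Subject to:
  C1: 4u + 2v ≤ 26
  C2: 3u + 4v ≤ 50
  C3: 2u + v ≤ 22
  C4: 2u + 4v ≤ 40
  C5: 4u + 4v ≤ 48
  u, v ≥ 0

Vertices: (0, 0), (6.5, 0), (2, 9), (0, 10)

Evaluate the objective at each vertex of the feasible region:
  z(0, 0) = 0
  z(6.5, 0) = -32.5
  z(2, 9) = -46  ←
  z(0, 10) = -40
The minimum is at u = 2, v = 9.

(2, 9)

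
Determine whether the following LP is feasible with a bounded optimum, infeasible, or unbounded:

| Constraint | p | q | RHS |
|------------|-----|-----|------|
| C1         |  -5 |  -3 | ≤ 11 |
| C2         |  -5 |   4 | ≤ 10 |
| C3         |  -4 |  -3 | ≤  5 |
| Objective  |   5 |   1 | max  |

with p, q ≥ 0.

Unbounded (objective can increase without bound)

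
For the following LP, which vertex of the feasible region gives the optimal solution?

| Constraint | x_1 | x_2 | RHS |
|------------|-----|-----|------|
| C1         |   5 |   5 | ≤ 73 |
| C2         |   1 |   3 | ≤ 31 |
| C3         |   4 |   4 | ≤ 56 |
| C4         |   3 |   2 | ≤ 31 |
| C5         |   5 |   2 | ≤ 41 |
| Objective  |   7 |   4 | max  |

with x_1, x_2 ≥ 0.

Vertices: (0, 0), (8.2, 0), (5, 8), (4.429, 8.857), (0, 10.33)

Evaluate the objective at each vertex of the feasible region:
  z(0, 0) = 0
  z(8.2, 0) = 57.4
  z(5, 8) = 67  ←
  z(4.429, 8.857) = 66.43
  z(0, 10.33) = 41.33
The maximum is at x_1 = 5, x_2 = 8.

(5, 8)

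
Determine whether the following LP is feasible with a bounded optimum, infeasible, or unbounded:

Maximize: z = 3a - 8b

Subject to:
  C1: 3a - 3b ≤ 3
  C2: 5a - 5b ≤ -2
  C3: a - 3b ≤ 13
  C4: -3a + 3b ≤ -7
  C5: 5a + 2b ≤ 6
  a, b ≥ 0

Infeasible (no feasible solution exists)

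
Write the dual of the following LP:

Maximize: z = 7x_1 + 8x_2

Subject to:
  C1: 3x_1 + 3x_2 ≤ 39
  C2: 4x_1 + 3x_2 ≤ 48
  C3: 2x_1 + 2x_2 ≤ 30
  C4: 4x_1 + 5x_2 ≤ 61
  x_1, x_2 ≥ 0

Primal max cᵀx s.t. Ax ≤ b, x ≥ 0  →  Dual min bᵀy s.t. Aᵀy ≥ c, y ≥ 0.

Minimize: z = 39y1 + 48y2 + 30y3 + 61y4

Subject to:
  3y1 + 4y2 + 2y3 + 4y4 ≥ 7
  3y1 + 3y2 + 2y3 + 5y4 ≥ 8
  y1, y2, y3, y4 ≥ 0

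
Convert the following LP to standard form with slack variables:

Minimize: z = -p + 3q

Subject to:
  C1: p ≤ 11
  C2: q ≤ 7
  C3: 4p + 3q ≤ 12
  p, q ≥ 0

min z = -p + 3q

s.t.
  p + s1 = 11
  q + s2 = 7
  4p + 3q + s3 = 12
  p, q, s1, s2, s3 ≥ 0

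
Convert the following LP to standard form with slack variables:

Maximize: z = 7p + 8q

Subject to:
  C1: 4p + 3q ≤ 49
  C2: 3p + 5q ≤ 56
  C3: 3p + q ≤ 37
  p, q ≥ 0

max z = 7p + 8q

s.t.
  4p + 3q + s1 = 49
  3p + 5q + s2 = 56
  3p + q + s3 = 37
  p, q, s1, s2, s3 ≥ 0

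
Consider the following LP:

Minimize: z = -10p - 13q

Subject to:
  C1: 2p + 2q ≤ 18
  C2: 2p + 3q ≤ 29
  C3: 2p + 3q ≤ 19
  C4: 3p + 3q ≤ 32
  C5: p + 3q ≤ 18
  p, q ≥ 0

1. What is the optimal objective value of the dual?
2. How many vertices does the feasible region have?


1. -93
2. 5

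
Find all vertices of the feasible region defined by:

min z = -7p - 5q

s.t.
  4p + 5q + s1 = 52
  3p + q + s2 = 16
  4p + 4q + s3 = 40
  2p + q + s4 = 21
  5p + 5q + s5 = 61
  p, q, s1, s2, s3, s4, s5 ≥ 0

(0, 0), (5.333, 0), (3, 7), (0, 10)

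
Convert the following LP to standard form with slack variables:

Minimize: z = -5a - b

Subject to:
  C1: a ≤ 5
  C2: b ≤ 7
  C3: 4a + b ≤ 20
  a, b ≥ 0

min z = -5a - b

s.t.
  a + s1 = 5
  b + s2 = 7
  4a + b + s3 = 20
  a, b, s1, s2, s3 ≥ 0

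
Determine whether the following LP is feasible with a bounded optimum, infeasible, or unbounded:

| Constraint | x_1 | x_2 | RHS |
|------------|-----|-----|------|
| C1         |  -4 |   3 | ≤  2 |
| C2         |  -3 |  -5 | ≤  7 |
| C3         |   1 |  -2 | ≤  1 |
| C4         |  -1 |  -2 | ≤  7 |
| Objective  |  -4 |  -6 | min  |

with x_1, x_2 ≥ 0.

Unbounded (objective can decrease without bound)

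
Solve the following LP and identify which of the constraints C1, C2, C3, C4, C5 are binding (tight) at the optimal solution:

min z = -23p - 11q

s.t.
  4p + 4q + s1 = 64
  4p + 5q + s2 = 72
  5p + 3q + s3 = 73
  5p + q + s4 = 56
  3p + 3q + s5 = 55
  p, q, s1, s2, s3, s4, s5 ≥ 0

At p = 10, q = 6, compute slack b - a·x for each constraint:
  C1: 64 − 64 = 0  (binding)
  C2: 72 − 70 = 2  (slack)
  C3: 73 − 68 = 5  (slack)
  C4: 56 − 56 = 0  (binding)
  C5: 55 − 48 = 7  (slack)

Optimal: p = 10, q = 6
Binding: C1, C4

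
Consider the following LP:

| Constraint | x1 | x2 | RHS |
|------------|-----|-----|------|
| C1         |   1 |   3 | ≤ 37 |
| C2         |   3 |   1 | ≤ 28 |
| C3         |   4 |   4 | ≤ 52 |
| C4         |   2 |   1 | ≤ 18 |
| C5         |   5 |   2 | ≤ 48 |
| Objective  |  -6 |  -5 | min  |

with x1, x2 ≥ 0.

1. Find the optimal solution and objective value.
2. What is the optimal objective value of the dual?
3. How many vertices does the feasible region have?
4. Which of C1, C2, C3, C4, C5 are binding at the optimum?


1. x1 = 5, x2 = 8, z = -70
2. -70
3. 5
4. C3, C4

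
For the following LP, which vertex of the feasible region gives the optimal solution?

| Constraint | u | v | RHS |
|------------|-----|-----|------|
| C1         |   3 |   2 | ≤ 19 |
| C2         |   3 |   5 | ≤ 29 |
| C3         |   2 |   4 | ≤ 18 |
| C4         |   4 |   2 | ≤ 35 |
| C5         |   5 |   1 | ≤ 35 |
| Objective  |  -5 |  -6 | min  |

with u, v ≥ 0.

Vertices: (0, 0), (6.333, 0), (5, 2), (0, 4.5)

Evaluate the objective at each vertex of the feasible region:
  z(0, 0) = 0
  z(6.333, 0) = -31.67
  z(5, 2) = -37  ←
  z(0, 4.5) = -27
The minimum is at u = 5, v = 2.

(5, 2)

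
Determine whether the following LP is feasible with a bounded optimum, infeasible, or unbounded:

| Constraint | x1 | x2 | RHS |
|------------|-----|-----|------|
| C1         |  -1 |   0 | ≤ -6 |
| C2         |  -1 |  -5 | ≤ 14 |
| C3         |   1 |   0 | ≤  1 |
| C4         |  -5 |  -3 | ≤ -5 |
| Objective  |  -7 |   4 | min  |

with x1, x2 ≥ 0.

Infeasible (no feasible solution exists)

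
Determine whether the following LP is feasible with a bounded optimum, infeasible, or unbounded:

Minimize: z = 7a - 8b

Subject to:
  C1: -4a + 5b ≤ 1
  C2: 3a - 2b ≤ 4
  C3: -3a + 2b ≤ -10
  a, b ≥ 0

Infeasible (no feasible solution exists)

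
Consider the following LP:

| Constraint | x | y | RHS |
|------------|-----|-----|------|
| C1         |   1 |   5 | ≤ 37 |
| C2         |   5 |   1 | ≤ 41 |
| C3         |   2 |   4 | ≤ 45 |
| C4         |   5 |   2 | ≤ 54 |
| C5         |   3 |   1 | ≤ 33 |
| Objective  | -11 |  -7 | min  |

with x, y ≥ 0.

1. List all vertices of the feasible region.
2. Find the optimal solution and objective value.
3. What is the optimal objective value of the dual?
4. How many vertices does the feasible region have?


1. (0, 0), (8.2, 0), (7, 6), (0, 7.4)
2. x = 7, y = 6, z = -119
3. -119
4. 4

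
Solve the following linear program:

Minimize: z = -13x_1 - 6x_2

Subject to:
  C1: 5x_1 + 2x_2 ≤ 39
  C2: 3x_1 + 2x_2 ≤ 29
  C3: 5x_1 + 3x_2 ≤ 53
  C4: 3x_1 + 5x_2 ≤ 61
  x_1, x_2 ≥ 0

Evaluate the objective at each vertex of the feasible region:
  z(0, 0) = 0
  z(7.8, 0) = -101.4
  z(5, 7) = -107  ←
  z(2.556, 10.67) = -97.22
  z(0, 12.2) = -73.2
The minimum is at x_1 = 5, x_2 = 7.

x_1 = 5, x_2 = 7, z = -107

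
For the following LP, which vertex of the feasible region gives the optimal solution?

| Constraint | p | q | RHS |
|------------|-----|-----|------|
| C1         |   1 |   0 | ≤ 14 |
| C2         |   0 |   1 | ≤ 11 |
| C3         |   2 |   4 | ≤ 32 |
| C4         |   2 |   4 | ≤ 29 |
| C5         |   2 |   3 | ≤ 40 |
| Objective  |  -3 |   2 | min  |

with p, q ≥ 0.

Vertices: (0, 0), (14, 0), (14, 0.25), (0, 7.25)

Evaluate the objective at each vertex of the feasible region:
  z(0, 0) = 0
  z(14, 0) = -42  ←
  z(14, 0.25) = -41.5
  z(0, 7.25) = 14.5
The minimum is at p = 14, q = 0.

(14, 0)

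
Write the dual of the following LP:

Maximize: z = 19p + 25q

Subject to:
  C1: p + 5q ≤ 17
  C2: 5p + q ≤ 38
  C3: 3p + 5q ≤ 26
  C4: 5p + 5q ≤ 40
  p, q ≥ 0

Primal max cᵀx s.t. Ax ≤ b, x ≥ 0  →  Dual min bᵀy s.t. Aᵀy ≥ c, y ≥ 0.

Minimize: z = 17y1 + 38y2 + 26y3 + 40y4

Subject to:
  y1 + 5y2 + 3y3 + 5y4 ≥ 19
  5y1 + y2 + 5y3 + 5y4 ≥ 25
  y1, y2, y3, y4 ≥ 0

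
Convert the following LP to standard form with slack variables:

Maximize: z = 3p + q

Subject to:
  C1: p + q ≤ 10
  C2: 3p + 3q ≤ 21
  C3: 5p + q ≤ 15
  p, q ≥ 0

max z = 3p + q

s.t.
  p + q + s1 = 10
  3p + 3q + s2 = 21
  5p + q + s3 = 15
  p, q, s1, s2, s3 ≥ 0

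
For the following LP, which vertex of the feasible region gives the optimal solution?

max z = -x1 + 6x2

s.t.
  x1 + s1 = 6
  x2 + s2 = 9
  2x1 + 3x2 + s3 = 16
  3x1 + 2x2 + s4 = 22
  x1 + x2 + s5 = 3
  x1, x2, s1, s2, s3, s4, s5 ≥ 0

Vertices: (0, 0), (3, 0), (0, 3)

Evaluate the objective at each vertex of the feasible region:
  z(0, 0) = 0
  z(3, 0) = -3
  z(0, 3) = 18  ←
The maximum is at x1 = 0, x2 = 3.

(0, 3)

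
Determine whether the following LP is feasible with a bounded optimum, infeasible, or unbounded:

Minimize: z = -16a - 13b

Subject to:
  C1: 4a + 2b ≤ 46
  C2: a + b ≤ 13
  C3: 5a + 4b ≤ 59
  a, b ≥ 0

Feasible with a bounded optimal solution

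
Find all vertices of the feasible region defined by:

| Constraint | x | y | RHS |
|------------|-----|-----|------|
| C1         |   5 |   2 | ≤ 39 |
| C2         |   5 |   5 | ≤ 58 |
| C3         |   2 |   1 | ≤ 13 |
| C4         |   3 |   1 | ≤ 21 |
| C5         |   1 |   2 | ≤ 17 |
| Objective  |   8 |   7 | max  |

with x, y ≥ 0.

(0, 0), (6.5, 0), (3, 7), (0, 8.5)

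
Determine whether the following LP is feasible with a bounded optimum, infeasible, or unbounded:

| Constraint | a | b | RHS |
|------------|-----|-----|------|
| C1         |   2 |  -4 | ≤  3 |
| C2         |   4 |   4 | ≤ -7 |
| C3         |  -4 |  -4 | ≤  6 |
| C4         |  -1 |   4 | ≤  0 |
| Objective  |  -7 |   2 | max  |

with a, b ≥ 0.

Infeasible (no feasible solution exists)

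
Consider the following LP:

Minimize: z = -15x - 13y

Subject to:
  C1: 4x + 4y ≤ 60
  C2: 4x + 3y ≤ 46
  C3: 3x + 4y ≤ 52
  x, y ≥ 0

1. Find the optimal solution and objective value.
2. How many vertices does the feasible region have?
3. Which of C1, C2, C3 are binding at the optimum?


1. x = 4, y = 10, z = -190
2. 4
3. C2, C3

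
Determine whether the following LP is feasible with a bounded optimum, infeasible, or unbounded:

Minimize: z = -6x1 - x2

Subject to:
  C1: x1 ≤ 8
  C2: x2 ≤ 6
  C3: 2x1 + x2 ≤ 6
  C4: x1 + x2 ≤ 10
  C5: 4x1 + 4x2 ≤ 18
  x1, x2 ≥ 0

Feasible with a bounded optimal solution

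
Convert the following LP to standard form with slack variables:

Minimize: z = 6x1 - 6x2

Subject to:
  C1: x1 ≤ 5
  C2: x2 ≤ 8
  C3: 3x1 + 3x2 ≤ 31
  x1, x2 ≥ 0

min z = 6x1 - 6x2

s.t.
  x1 + s1 = 5
  x2 + s2 = 8
  3x1 + 3x2 + s3 = 31
  x1, x2, s1, s2, s3 ≥ 0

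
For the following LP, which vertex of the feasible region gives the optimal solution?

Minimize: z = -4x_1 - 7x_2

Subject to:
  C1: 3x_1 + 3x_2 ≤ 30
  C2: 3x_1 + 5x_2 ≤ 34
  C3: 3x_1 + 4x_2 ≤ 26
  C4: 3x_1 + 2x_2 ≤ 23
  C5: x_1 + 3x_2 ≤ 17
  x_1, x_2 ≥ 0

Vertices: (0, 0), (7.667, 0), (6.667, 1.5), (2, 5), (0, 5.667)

Evaluate the objective at each vertex of the feasible region:
  z(0, 0) = 0
  z(7.667, 0) = -30.67
  z(6.667, 1.5) = -37.17
  z(2, 5) = -43  ←
  z(0, 5.667) = -39.67
The minimum is at x_1 = 2, x_2 = 5.

(2, 5)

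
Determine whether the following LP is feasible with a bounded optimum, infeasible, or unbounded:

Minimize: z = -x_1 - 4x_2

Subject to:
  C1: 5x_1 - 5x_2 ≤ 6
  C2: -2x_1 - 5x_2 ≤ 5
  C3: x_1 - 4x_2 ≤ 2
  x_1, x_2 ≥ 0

Unbounded (objective can decrease without bound)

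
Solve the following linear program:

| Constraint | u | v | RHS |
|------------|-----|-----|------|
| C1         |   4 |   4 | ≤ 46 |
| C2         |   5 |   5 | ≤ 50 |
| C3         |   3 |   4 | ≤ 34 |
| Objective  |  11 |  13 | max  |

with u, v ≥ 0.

Evaluate the objective at each vertex of the feasible region:
  z(0, 0) = 0
  z(10, 0) = 110
  z(6, 4) = 118  ←
  z(0, 8.5) = 110.5
The maximum is at u = 6, v = 4.

u = 6, v = 4, z = 118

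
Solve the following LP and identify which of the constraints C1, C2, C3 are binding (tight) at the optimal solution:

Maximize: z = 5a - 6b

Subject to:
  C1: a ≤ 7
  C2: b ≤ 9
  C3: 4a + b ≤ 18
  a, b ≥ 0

At a = 4.5, b = 0, compute slack b - a·x for each constraint:
  C1: 7 − 4.5 = 2.5  (slack)
  C2: 9 − 0 = 9  (slack)
  C3: 18 − 18 = 0  (binding)

Optimal: a = 4.5, b = 0
Binding: C3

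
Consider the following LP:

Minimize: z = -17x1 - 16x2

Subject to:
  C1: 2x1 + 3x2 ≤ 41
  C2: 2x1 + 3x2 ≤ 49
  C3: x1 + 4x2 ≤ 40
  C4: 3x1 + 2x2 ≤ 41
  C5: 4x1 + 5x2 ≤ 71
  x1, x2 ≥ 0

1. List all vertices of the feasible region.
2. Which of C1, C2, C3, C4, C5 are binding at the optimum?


1. (0, 0), (13.67, 0), (9, 7), (7.636, 8.091), (0, 10)
2. C4, C5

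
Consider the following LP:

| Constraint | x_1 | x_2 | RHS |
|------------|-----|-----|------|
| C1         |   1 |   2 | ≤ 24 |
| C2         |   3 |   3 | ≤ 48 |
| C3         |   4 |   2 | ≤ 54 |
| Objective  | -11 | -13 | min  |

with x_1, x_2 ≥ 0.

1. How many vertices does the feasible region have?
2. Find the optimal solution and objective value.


1. 5
2. x_1 = 8, x_2 = 8, z = -192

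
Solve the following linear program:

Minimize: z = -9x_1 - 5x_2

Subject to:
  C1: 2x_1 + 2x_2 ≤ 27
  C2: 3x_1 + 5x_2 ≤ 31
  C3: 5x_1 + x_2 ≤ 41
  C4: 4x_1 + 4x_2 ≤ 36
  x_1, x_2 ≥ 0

Evaluate the objective at each vertex of the feasible region:
  z(0, 0) = 0
  z(8.2, 0) = -73.8
  z(8, 1) = -77  ←
  z(7, 2) = -73
  z(0, 6.2) = -31
The minimum is at x_1 = 8, x_2 = 1.

x_1 = 8, x_2 = 1, z = -77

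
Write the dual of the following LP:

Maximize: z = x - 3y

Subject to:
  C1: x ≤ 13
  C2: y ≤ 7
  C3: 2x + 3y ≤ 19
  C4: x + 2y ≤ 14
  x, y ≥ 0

Primal max cᵀx s.t. Ax ≤ b, x ≥ 0  →  Dual min bᵀy s.t. Aᵀy ≥ c, y ≥ 0.

Minimize: z = 13y1 + 7y2 + 19y3 + 14y4

Subject to:
  y1 + 2y3 + y4 ≥ 1
  y2 + 3y3 + 2y4 ≥ -3
  y1, y2, y3, y4 ≥ 0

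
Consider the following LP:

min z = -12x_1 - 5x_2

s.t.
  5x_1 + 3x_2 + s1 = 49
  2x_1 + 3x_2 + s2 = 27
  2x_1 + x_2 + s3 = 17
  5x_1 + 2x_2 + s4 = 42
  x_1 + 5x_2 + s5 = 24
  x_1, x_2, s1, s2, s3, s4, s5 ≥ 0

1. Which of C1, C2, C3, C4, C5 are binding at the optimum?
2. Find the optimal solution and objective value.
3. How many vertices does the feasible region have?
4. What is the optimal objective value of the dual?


1. C3, C4
2. x_1 = 8, x_2 = 1, z = -101
3. 5
4. -101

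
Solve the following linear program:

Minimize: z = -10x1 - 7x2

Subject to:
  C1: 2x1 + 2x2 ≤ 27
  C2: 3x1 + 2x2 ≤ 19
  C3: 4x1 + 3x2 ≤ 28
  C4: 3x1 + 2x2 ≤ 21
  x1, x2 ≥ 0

Evaluate the objective at each vertex of the feasible region:
  z(0, 0) = 0
  z(6.333, 0) = -63.33
  z(1, 8) = -66  ←
  z(0, 9.333) = -65.33
The minimum is at x1 = 1, x2 = 8.

x1 = 1, x2 = 8, z = -66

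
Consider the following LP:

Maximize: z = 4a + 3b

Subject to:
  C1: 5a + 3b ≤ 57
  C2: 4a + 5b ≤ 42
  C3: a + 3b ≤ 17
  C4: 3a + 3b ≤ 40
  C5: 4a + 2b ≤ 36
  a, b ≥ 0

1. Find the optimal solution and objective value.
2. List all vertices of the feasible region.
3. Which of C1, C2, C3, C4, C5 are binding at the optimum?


1. a = 8, b = 2, z = 38
2. (0, 0), (9, 0), (8, 2), (5.857, 3.714), (0, 5.667)
3. C2, C5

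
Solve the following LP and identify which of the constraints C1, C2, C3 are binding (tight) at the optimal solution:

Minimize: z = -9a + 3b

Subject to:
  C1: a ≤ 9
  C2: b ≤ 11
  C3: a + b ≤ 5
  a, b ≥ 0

At a = 5, b = 0, compute slack b - a·x for each constraint:
  C1: 9 − 5 = 4  (slack)
  C2: 11 − 0 = 11  (slack)
  C3: 5 − 5 = 0  (binding)

Optimal: a = 5, b = 0
Binding: C3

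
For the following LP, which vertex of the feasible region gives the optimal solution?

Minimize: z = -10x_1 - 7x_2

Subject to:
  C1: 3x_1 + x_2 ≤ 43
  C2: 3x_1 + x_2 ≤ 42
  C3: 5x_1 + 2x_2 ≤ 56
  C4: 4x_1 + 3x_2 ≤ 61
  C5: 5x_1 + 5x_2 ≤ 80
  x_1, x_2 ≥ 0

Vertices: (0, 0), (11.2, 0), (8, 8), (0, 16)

Evaluate the objective at each vertex of the feasible region:
  z(0, 0) = 0
  z(11.2, 0) = -112
  z(8, 8) = -136  ←
  z(0, 16) = -112
The minimum is at x_1 = 8, x_2 = 8.

(8, 8)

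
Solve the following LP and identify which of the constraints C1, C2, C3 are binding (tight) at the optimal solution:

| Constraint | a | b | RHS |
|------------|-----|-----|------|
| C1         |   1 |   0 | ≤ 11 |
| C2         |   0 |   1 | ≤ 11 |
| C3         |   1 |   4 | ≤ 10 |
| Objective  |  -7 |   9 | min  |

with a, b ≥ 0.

At a = 10, b = 0, compute slack b - a·x for each constraint:
  C1: 11 − 10 = 1  (slack)
  C2: 11 − 0 = 11  (slack)
  C3: 10 − 10 = 0  (binding)

Optimal: a = 10, b = 0
Binding: C3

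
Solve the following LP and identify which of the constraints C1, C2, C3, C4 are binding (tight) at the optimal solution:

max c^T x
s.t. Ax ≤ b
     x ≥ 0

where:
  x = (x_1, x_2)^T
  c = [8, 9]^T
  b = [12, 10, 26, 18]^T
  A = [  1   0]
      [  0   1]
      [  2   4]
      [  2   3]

At x_1 = 9, x_2 = 0, compute slack b - a·x for each constraint:
  C1: 12 − 9 = 3  (slack)
  C2: 10 − 0 = 10  (slack)
  C3: 26 − 18 = 8  (slack)
  C4: 18 − 18 = 0  (binding)

Optimal: x_1 = 9, x_2 = 0
Binding: C4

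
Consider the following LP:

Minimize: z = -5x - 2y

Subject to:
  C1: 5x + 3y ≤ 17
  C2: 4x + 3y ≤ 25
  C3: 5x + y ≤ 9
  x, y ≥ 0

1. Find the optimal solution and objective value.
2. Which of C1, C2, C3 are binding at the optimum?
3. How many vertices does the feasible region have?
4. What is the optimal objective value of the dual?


1. x = 1, y = 4, z = -13
2. C1, C3
3. 4
4. -13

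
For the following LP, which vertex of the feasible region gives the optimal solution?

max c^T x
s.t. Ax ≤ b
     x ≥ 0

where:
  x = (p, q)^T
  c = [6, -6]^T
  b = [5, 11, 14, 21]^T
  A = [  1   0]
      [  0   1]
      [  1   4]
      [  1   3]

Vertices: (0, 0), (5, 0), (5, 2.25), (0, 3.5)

Evaluate the objective at each vertex of the feasible region:
  z(0, 0) = 0
  z(5, 0) = 30  ←
  z(5, 2.25) = 16.5
  z(0, 3.5) = -21
The maximum is at p = 5, q = 0.

(5, 0)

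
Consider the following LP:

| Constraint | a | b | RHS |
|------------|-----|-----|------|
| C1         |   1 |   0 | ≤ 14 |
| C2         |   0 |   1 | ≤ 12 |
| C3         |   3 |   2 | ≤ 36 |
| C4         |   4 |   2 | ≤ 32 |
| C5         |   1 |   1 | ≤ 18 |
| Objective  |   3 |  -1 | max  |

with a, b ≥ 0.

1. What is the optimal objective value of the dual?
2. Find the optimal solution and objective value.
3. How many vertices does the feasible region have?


1. 24
2. a = 8, b = 0, z = 24
3. 4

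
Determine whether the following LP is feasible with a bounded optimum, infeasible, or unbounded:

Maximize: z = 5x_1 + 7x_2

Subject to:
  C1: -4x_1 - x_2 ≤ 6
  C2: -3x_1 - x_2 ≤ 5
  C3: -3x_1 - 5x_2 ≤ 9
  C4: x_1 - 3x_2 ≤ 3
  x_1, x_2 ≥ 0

Unbounded (objective can increase without bound)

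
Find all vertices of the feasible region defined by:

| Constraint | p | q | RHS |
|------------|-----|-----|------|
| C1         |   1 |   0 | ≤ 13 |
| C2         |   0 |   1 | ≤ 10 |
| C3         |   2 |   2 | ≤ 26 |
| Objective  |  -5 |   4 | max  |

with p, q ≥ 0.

(0, 0), (13, 0), (3, 10), (0, 10)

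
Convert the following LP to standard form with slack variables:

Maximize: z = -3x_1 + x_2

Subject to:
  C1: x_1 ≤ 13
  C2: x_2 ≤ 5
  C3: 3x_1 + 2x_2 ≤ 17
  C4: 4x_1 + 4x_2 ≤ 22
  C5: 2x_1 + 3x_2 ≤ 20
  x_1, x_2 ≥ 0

max z = -3x_1 + x_2

s.t.
  x_1 + s1 = 13
  x_2 + s2 = 5
  3x_1 + 2x_2 + s3 = 17
  4x_1 + 4x_2 + s4 = 22
  2x_1 + 3x_2 + s5 = 20
  x_1, x_2, s1, s2, s3, s4, s5 ≥ 0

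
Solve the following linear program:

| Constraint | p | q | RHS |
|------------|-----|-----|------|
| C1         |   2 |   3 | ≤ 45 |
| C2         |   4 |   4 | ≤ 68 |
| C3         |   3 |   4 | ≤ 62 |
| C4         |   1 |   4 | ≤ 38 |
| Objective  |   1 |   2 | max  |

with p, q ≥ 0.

Evaluate the objective at each vertex of the feasible region:
  z(0, 0) = 0
  z(17, 0) = 17
  z(10, 7) = 24  ←
  z(0, 9.5) = 19
The maximum is at p = 10, q = 7.

p = 10, q = 7, z = 24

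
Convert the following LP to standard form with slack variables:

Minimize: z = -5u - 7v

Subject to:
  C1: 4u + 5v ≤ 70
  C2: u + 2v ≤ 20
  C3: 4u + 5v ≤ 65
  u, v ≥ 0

min z = -5u - 7v

s.t.
  4u + 5v + s1 = 70
  u + 2v + s2 = 20
  4u + 5v + s3 = 65
  u, v, s1, s2, s3 ≥ 0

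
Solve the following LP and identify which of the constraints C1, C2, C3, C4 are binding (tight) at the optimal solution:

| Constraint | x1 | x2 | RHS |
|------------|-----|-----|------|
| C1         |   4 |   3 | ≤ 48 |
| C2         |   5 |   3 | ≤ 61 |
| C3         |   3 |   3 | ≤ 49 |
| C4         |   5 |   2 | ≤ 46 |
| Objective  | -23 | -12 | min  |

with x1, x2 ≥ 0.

At x1 = 6, x2 = 8, compute slack b - a·x for each constraint:
  C1: 48 − 48 = 0  (binding)
  C2: 61 − 54 = 7  (slack)
  C3: 49 − 42 = 7  (slack)
  C4: 46 − 46 = 0  (binding)

Optimal: x1 = 6, x2 = 8
Binding: C1, C4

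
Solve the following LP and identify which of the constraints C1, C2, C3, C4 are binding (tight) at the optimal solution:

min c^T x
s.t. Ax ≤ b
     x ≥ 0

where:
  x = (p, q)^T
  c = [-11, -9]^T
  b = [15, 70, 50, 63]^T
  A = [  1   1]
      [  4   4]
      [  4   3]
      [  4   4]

At p = 5, q = 10, compute slack b - a·x for each constraint:
  C1: 15 − 15 = 0  (binding)
  C2: 70 − 60 = 10  (slack)
  C3: 50 − 50 = 0  (binding)
  C4: 63 − 60 = 3  (slack)

Optimal: p = 5, q = 10
Binding: C1, C3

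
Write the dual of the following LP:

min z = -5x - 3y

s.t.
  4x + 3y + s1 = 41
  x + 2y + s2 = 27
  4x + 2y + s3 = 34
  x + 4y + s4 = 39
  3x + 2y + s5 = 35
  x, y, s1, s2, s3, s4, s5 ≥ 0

Primal min cᵀx s.t. Ax ≤ b, x ≥ 0  →  Dual max −bᵀy s.t. Aᵀy ≥ −c, y ≥ 0.

Maximize: z = -41y1 - 27y2 - 34y3 - 39y4 - 35y5

Subject to:
  4y1 + y2 + 4y3 + y4 + 3y5 ≥ 5
  3y1 + 2y2 + 2y3 + 4y4 + 2y5 ≥ 3
  y1, y2, y3, y4, y5 ≥ 0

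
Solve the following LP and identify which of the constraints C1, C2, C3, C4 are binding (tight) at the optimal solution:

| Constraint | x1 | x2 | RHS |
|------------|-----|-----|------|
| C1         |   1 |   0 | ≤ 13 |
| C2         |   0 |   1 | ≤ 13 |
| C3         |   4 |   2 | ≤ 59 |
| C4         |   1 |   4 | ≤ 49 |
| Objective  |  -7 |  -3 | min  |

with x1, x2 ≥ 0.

At x1 = 13, x2 = 3.5, compute slack b - a·x for each constraint:
  C1: 13 − 13 = 0  (binding)
  C2: 13 − 3.5 = 9.5  (slack)
  C3: 59 − 59 = 0  (binding)
  C4: 49 − 27 = 22  (slack)

Optimal: x1 = 13, x2 = 3.5
Binding: C1, C3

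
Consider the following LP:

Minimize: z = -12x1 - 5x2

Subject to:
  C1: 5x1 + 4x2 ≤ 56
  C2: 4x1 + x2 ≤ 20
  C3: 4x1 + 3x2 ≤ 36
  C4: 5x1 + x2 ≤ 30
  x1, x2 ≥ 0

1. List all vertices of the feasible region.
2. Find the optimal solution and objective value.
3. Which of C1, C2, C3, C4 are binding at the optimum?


1. (0, 0), (5, 0), (3, 8), (0, 12)
2. x1 = 3, x2 = 8, z = -76
3. C2, C3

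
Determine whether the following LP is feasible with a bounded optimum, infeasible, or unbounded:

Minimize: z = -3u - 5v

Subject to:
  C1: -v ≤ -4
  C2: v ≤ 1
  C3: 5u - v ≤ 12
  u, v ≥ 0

Infeasible (no feasible solution exists)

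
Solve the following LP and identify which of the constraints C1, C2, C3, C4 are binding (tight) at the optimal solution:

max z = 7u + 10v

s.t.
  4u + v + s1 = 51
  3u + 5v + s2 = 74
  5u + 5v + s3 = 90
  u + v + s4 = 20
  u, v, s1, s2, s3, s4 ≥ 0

At u = 8, v = 10, compute slack b - a·x for each constraint:
  C1: 51 − 42 = 9  (slack)
  C2: 74 − 74 = 0  (binding)
  C3: 90 − 90 = 0  (binding)
  C4: 20 − 18 = 2  (slack)

Optimal: u = 8, v = 10
Binding: C2, C3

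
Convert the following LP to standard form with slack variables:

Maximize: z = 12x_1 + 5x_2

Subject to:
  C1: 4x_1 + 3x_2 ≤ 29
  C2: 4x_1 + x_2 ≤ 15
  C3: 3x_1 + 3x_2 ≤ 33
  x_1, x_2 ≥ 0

max z = 12x_1 + 5x_2

s.t.
  4x_1 + 3x_2 + s1 = 29
  4x_1 + x_2 + s2 = 15
  3x_1 + 3x_2 + s3 = 33
  x_1, x_2, s1, s2, s3 ≥ 0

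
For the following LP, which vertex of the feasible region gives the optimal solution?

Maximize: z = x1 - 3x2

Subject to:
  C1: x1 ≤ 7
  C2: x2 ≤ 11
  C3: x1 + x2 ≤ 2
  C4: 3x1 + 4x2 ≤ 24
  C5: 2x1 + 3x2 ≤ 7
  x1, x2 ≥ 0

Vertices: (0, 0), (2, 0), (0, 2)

Evaluate the objective at each vertex of the feasible region:
  z(0, 0) = 0
  z(2, 0) = 2  ←
  z(0, 2) = -6
The maximum is at x1 = 2, x2 = 0.

(2, 0)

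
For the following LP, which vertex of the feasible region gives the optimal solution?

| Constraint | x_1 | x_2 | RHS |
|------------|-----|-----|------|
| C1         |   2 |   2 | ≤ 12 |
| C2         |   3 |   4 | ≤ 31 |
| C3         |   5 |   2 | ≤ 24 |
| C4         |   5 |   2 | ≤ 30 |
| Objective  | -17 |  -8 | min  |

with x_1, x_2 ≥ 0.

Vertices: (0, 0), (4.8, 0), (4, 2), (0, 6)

Evaluate the objective at each vertex of the feasible region:
  z(0, 0) = 0
  z(4.8, 0) = -81.6
  z(4, 2) = -84  ←
  z(0, 6) = -48
The minimum is at x_1 = 4, x_2 = 2.

(4, 2)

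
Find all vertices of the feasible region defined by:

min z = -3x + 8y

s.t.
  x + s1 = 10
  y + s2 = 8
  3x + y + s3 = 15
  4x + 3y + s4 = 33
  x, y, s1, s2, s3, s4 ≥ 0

(0, 0), (5, 0), (2.4, 7.8), (2.25, 8), (0, 8)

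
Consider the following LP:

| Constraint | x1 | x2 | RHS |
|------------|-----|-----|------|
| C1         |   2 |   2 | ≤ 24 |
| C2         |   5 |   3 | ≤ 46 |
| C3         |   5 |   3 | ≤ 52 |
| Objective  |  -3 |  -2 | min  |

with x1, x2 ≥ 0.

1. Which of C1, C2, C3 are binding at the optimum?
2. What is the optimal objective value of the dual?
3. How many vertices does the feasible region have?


1. C1, C2
2. -29
3. 4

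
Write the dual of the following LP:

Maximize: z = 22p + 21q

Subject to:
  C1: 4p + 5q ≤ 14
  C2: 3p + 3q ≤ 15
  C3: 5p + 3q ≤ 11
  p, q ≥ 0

Primal max cᵀx s.t. Ax ≤ b, x ≥ 0  →  Dual min bᵀy s.t. Aᵀy ≥ c, y ≥ 0.

Minimize: z = 14y1 + 15y2 + 11y3

Subject to:
  4y1 + 3y2 + 5y3 ≥ 22
  5y1 + 3y2 + 3y3 ≥ 21
  y1, y2, y3 ≥ 0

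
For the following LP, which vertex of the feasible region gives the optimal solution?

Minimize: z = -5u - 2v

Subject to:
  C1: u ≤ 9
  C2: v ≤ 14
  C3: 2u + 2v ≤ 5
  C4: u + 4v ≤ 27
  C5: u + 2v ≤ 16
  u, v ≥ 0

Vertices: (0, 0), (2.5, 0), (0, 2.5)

Evaluate the objective at each vertex of the feasible region:
  z(0, 0) = 0
  z(2.5, 0) = -12.5  ←
  z(0, 2.5) = -5
The minimum is at u = 2.5, v = 0.

(2.5, 0)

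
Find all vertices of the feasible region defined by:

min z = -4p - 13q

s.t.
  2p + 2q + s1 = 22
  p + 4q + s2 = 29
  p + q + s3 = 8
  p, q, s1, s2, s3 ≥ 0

(0, 0), (8, 0), (1, 7), (0, 7.25)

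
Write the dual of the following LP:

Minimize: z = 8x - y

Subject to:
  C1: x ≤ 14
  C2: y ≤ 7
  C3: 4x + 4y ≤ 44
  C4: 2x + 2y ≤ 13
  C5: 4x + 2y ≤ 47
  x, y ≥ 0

Primal min cᵀx s.t. Ax ≤ b, x ≥ 0  →  Dual max −bᵀy s.t. Aᵀy ≥ −c, y ≥ 0.

Maximize: z = -14y1 - 7y2 - 44y3 - 13y4 - 47y5

Subject to:
  y1 + 4y3 + 2y4 + 4y5 ≥ -8
  y2 + 4y3 + 2y4 + 2y5 ≥ 1
  y1, y2, y3, y4, y5 ≥ 0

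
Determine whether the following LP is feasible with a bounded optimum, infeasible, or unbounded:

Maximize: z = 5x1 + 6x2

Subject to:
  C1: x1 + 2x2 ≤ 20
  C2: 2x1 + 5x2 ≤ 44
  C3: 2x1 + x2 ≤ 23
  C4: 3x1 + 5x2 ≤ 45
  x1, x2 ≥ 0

Feasible with a bounded optimal solution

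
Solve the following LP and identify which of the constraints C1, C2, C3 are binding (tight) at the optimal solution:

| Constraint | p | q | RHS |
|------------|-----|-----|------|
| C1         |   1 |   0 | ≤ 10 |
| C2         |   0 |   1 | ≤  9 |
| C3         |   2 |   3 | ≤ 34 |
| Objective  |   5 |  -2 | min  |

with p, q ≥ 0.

At p = 0, q = 9, compute slack b - a·x for each constraint:
  C1: 10 − 0 = 10  (slack)
  C2: 9 − 9 = 0  (binding)
  C3: 34 − 27 = 7  (slack)

Optimal: p = 0, q = 9
Binding: C2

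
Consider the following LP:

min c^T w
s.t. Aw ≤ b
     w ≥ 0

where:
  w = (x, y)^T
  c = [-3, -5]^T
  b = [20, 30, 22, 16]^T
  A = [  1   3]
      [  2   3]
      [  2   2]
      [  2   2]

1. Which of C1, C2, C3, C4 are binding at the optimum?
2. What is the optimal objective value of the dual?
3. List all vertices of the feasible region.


1. C1, C4
2. -36
3. (0, 0), (8, 0), (2, 6), (0, 6.667)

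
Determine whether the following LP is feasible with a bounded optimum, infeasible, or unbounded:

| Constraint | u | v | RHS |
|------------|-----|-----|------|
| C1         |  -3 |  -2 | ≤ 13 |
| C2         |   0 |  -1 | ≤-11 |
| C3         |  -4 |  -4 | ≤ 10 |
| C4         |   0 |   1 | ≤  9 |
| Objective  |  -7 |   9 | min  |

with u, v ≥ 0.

Infeasible (no feasible solution exists)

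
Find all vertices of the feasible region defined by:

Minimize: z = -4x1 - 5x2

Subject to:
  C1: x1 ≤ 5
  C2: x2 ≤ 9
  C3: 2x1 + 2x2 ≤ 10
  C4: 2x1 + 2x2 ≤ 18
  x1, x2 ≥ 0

(0, 0), (5, 0), (0, 5)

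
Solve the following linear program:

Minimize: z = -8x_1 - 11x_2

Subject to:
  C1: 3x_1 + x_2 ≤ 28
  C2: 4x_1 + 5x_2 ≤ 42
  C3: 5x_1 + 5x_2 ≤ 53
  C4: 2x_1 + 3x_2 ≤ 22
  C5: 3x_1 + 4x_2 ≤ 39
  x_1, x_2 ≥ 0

Evaluate the objective at each vertex of the feasible region:
  z(0, 0) = 0
  z(9.333, 0) = -74.67
  z(8.909, 1.273) = -85.27
  z(8, 2) = -86  ←
  z(0, 7.333) = -80.67
The minimum is at x_1 = 8, x_2 = 2.

x_1 = 8, x_2 = 2, z = -86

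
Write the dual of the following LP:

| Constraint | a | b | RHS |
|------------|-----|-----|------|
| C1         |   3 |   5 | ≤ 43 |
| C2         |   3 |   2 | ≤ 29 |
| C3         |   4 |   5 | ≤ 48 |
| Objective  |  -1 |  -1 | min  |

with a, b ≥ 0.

Primal min cᵀx s.t. Ax ≤ b, x ≥ 0  →  Dual max −bᵀy s.t. Aᵀy ≥ −c, y ≥ 0.

Maximize: z = -43y1 - 29y2 - 48y3

Subject to:
  3y1 + 3y2 + 4y3 ≥ 1
  5y1 + 2y2 + 5y3 ≥ 1
  y1, y2, y3 ≥ 0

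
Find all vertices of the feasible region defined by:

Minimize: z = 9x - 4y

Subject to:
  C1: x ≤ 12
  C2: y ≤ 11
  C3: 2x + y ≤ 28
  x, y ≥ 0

(0, 0), (12, 0), (12, 4), (8.5, 11), (0, 11)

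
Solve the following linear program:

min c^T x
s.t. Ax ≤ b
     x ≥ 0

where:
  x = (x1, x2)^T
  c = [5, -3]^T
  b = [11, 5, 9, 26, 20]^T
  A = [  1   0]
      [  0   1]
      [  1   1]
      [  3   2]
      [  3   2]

Evaluate the objective at each vertex of the feasible region:
  z(0, 0) = 0
  z(6.667, 0) = 33.33
  z(3.333, 5) = 1.667
  z(0, 5) = -15  ←
The minimum is at x1 = 0, x2 = 5.

x1 = 0, x2 = 5, z = -15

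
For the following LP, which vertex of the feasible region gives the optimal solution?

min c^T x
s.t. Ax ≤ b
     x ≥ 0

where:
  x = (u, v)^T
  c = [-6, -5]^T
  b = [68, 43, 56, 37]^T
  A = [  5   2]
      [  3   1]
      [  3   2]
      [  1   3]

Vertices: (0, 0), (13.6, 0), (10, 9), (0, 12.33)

Evaluate the objective at each vertex of the feasible region:
  z(0, 0) = 0
  z(13.6, 0) = -81.6
  z(10, 9) = -105  ←
  z(0, 12.33) = -61.67
The minimum is at u = 10, v = 9.

(10, 9)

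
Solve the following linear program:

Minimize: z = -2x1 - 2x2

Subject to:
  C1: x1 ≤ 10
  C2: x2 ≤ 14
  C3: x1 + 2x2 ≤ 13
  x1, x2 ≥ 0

Evaluate the objective at each vertex of the feasible region:
  z(0, 0) = 0
  z(10, 0) = -20
  z(10, 1.5) = -23  ←
  z(0, 6.5) = -13
The minimum is at x1 = 10, x2 = 1.5.

x1 = 10, x2 = 1.5, z = -23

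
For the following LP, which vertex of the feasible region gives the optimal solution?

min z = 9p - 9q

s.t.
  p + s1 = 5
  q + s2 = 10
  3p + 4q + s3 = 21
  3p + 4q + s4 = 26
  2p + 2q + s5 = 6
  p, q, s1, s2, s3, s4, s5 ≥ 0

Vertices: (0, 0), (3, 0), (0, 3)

Evaluate the objective at each vertex of the feasible region:
  z(0, 0) = 0
  z(3, 0) = 27
  z(0, 3) = -27  ←
The minimum is at p = 0, q = 3.

(0, 3)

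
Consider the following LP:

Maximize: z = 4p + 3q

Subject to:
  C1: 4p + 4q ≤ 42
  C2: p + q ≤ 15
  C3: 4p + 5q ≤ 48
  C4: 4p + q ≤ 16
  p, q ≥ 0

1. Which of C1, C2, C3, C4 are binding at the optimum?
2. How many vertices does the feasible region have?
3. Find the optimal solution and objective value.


1. C3, C4
2. 4
3. p = 2, q = 8, z = 32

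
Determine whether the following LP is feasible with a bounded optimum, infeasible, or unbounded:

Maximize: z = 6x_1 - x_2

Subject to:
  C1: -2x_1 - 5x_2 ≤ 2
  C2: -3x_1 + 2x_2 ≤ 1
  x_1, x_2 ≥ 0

Unbounded (objective can increase without bound)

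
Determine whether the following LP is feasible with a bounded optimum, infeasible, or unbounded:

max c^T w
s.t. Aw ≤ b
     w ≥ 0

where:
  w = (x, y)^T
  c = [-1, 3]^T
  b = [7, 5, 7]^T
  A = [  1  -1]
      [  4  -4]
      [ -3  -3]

Unbounded (objective can increase without bound)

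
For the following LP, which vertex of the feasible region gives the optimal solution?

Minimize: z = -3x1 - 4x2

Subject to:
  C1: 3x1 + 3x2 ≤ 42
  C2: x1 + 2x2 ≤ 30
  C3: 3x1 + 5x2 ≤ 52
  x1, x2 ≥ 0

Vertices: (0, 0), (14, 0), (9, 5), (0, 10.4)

Evaluate the objective at each vertex of the feasible region:
  z(0, 0) = 0
  z(14, 0) = -42
  z(9, 5) = -47  ←
  z(0, 10.4) = -41.6
The minimum is at x1 = 9, x2 = 5.

(9, 5)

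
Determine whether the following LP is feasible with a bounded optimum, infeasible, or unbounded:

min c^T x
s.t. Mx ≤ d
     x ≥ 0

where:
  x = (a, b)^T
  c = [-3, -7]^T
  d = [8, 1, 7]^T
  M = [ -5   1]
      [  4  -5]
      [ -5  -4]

Unbounded (objective can decrease without bound)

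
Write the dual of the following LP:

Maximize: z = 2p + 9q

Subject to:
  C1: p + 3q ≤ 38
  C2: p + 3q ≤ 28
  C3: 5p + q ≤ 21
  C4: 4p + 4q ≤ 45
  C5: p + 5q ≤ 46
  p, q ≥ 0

Primal max cᵀx s.t. Ax ≤ b, x ≥ 0  →  Dual min bᵀy s.t. Aᵀy ≥ c, y ≥ 0.

Minimize: z = 38y1 + 28y2 + 21y3 + 45y4 + 46y5

Subject to:
  y1 + y2 + 5y3 + 4y4 + y5 ≥ 2
  3y1 + 3y2 + y3 + 4y4 + 5y5 ≥ 9
  y1, y2, y3, y4, y5 ≥ 0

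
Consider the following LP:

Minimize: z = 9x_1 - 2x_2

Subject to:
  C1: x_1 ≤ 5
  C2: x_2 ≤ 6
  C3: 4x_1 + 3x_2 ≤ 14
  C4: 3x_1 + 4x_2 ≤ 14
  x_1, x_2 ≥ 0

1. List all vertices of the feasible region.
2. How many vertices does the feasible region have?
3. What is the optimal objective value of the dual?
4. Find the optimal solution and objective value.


1. (0, 0), (3.5, 0), (2, 2), (0, 3.5)
2. 4
3. -7
4. x_1 = 0, x_2 = 3.5, z = -7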